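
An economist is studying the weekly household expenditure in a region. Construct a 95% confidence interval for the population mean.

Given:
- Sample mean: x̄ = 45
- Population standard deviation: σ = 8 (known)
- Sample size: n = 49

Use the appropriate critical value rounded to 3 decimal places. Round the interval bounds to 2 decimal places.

The population standard deviation σ is known, so use a z-interval (standard normal critical value).

For 95% confidence, z* = 1.96 (from standard normal table)

Standard error: SE = σ/√n = 8/√49 = 1.142857

Margin of error: E = z* × SE = 1.96 × 1.142857 = 2.2400

Z-interval: x̄ ± E = 45 ± 2.2400 = (42.7600, 47.2400)

Rounded to 2 decimal places:

(42.76, 47.24)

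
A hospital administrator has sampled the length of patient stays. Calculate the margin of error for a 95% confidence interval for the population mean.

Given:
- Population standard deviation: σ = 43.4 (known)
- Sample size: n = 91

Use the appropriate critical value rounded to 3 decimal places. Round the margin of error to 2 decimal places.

The population standard deviation σ is known, so use the z-interval margin of error formula.

For 95% confidence, z* = 1.96 (from standard normal table)

Margin of error formula for z-interval: E = z* × σ/√n

E = 1.96 × 43.4/√91
  = 1.96 × 4.549556
  = 8.9171

Rounded to 2 decimal places:

8.92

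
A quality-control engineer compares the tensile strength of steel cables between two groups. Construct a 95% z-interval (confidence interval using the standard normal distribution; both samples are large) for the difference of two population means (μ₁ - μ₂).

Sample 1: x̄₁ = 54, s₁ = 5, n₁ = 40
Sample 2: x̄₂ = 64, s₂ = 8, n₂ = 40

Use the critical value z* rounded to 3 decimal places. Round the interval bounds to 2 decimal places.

Both samples are large (n₁ = 40 ≥ 30, n₂ = 40 ≥ 30), so a z-interval for the difference of means applies.

Point estimate: x̄₁ - x̄₂ = 54 - 64 = -10

Standard error: SE = √(s₁²/n₁ + s₂²/n₂)
= √(5²/40 + 8²/40)
= √(0.625000 + 1.600000)
= 1.491643

For 95% confidence, z* = 1.96 (from standard normal table)
Margin of error: E = z* × SE = 1.96 × 1.491643 = 2.9236

Z-interval: (x̄₁ - x̄₂) ± E = -10 ± 2.9236 = (-12.9236, -7.0764)

Rounded to 2 decimal places:

(-12.92, -7.08)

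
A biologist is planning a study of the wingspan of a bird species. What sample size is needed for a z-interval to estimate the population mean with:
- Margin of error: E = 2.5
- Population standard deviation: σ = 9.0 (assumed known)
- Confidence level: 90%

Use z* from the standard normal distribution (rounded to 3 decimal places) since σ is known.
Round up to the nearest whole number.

Using z* since population σ is known (z-interval formula).

For 90% confidence, z* = 1.645 (from standard normal table)

Sample size formula for z-interval: n = (z*σ/E)²

n = (1.645 × 9.0 / 2.5)²
  = (5.922000)²
  = 35.0701

Round up to the nearest whole number: n = 36

36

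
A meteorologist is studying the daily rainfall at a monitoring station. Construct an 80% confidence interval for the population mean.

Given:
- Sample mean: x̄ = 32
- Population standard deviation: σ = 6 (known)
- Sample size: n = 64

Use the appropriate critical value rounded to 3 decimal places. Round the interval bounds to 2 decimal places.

The population standard deviation σ is known, so use a z-interval (standard normal critical value).

For 80% confidence, z* = 1.282 (from standard normal table)

Standard error: SE = σ/√n = 6/√64 = 0.750000

Margin of error: E = z* × SE = 1.282 × 0.750000 = 0.9615

Z-interval: x̄ ± E = 32 ± 0.9615 = (31.0385, 32.9615)

Rounded to 2 decimal places:

(31.04, 32.96)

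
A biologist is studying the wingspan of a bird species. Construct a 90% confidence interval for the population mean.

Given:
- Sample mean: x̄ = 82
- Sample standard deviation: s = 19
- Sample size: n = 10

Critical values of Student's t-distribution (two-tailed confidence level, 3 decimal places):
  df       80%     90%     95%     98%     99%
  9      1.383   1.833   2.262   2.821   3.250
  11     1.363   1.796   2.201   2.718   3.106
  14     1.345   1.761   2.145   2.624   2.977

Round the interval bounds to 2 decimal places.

The population standard deviation σ is unknown (only the sample standard deviation s is given), so use a t-interval with df = n - 1 = 10 - 1 = 9.

For 90% confidence with df = 9, t* = 1.833 (from t-table)

Standard error: SE = s/√n = 19/√10 = 6.008328

Margin of error: E = t* × SE = 1.833 × 6.008328 = 11.0133

T-interval: x̄ ± E = 82 ± 11.0133 = (70.9867, 93.0133)

Rounded to 2 decimal places:

(70.99, 93.01)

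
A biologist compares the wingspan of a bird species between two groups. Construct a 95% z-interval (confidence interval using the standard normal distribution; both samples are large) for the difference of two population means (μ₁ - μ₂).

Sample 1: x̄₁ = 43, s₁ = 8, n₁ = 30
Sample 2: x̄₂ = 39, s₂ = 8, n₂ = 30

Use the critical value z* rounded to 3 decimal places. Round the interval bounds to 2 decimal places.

Both samples are large (n₁ = 30 ≥ 30, n₂ = 30 ≥ 30), so a z-interval for the difference of means applies.

Point estimate: x̄₁ - x̄₂ = 43 - 39 = 4

Standard error: SE = √(s₁²/n₁ + s₂²/n₂)
= √(8²/30 + 8²/30)
= √(2.133333 + 2.133333)
= 2.065591

For 95% confidence, z* = 1.96 (from standard normal table)
Margin of error: E = z* × SE = 1.96 × 2.065591 = 4.0486

Z-interval: (x̄₁ - x̄₂) ± E = 4 ± 4.0486 = (-0.0486, 8.0486)

Rounded to 2 decimal places:

(-0.05, 8.05)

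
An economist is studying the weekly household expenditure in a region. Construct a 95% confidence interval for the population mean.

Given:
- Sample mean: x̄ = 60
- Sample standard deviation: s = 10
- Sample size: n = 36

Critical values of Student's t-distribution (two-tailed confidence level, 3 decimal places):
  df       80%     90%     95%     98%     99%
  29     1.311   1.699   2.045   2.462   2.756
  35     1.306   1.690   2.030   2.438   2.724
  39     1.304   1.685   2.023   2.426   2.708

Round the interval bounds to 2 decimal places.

The population standard deviation σ is unknown (only the sample standard deviation s is given), so use a t-interval with df = n - 1 = 36 - 1 = 35.

For 95% confidence with df = 35, t* = 2.030 (from t-table)

Standard error: SE = s/√n = 10/√36 = 1.666667

Margin of error: E = t* × SE = 2.030 × 1.666667 = 3.3833

T-interval: x̄ ± E = 60 ± 3.3833 = (56.6167, 63.3833)

Rounded to 2 decimal places:

(56.62, 63.38)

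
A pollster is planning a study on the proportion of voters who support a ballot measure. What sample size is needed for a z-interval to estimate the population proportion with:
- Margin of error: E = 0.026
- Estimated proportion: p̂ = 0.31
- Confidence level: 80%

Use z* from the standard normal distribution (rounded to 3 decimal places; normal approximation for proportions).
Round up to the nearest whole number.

Using z* for proportion z-interval (normal approximation).

For 80% confidence, z* = 1.282 (from standard normal table)

Sample size formula for proportion z-interval: n = z*²p̂(1-p̂)/E²

n = 1.282² × 0.31 × 0.69 / 0.026²
  = 1.643524 × 0.2139 / 0.000676
  = 520.0441

Round up to the nearest whole number: n = 521

521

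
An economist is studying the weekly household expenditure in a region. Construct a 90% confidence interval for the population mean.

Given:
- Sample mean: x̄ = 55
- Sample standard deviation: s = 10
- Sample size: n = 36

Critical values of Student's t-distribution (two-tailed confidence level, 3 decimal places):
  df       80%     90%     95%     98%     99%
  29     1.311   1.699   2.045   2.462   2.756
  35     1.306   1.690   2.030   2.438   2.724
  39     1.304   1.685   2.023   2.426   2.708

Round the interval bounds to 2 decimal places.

The population standard deviation σ is unknown (only the sample standard deviation s is given), so use a t-interval with df = n - 1 = 36 - 1 = 35.

For 90% confidence with df = 35, t* = 1.690 (from t-table)

Standard error: SE = s/√n = 10/√36 = 1.666667

Margin of error: E = t* × SE = 1.690 × 1.666667 = 2.8167

T-interval: x̄ ± E = 55 ± 2.8167 = (52.1833, 57.8167)

Rounded to 2 decimal places:

(52.18, 57.82)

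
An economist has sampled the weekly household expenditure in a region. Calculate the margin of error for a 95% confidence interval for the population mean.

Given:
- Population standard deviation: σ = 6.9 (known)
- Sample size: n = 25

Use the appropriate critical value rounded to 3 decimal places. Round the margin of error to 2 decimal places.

The population standard deviation σ is known, so use the z-interval margin of error formula.

For 95% confidence, z* = 1.96 (from standard normal table)

Margin of error formula for z-interval: E = z* × σ/√n

E = 1.96 × 6.9/√25
  = 1.96 × 1.380000
  = 2.7048

Rounded to 2 decimal places:

2.70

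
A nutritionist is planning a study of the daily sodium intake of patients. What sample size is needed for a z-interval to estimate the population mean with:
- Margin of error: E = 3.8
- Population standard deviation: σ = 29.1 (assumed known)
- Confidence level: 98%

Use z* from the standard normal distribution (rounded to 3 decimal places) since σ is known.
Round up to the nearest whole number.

Using z* since population σ is known (z-interval formula).

For 98% confidence, z* = 2.326 (from standard normal table)

Sample size formula for z-interval: n = (z*σ/E)²

n = (2.326 × 29.1 / 3.8)²
  = (17.812263)²
  = 317.2767

Round up to the nearest whole number: n = 318

318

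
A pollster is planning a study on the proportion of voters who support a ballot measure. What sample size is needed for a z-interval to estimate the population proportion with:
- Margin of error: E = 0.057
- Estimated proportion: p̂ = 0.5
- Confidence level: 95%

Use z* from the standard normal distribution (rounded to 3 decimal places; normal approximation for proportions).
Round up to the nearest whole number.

Using z* for proportion z-interval (normal approximation).

For 95% confidence, z* = 1.96 (from standard normal table)

Sample size formula for proportion z-interval: n = z*²p̂(1-p̂)/E²

n = 1.96² × 0.5 × 0.5 / 0.057²
  = 3.8416 × 0.25 / 0.003249
  = 295.5986

Round up to the nearest whole number: n = 296

296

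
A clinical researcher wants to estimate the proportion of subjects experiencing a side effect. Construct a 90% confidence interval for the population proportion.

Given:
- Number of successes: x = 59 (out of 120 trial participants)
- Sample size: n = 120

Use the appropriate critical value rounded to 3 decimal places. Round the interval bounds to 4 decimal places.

Sample proportion: p̂ = 59/120 = 0.491667

Check conditions for normal approximation:
  np̂ = 59 ≥ 10 ✓
  n(1-p̂) = 61 ≥ 10 ✓

The sample is large enough, so use a z-interval (normal approximation) for the proportion.

For 90% confidence, z* = 1.645 (from standard normal table)

Standard error: SE = √(p̂(1-p̂)/n) = √(0.491667×0.508333/120) = 0.04563721

Margin of error: E = z* × SE = 1.645 × 0.04563721 = 0.075073

Z-interval: p̂ ± E = 0.491667 ± 0.075073 = (0.416593, 0.566740)

Rounded to 4 decimal places:

(0.4166, 0.5667)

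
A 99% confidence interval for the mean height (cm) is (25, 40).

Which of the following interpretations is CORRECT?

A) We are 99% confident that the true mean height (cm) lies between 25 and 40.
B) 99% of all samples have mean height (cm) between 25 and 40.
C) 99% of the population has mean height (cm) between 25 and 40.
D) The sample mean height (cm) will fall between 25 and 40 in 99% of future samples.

A confidence interval represents our confidence in the procedure, not a probability statement about the parameter.

Key concept: If we repeated this sampling process many times and computed a 99% CI each time, about 99% of those intervals would contain the true population parameter.

For this specific interval (25, 40):
- Midpoint (point estimate): 32.5
- Margin of error: 7.5

The correct interpretation is the one stating confidence that the true parameter lies in the interval — option A.

A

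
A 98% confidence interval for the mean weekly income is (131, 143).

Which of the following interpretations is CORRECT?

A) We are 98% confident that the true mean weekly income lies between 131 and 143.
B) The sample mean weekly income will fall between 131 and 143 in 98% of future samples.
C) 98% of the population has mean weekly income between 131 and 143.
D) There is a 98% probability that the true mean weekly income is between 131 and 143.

A confidence interval represents our confidence in the procedure, not a probability statement about the parameter.

Key concept: If we repeated this sampling process many times and computed a 98% CI each time, about 98% of those intervals would contain the true population parameter.

For this specific interval (131, 143):
- Midpoint (point estimate): 137
- Margin of error: 6

The correct interpretation is the one stating confidence that the true parameter lies in the interval — option A.

A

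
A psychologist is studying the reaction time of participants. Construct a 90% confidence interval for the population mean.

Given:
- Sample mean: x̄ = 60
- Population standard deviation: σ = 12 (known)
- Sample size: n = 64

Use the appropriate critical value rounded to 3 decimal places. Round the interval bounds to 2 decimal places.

The population standard deviation σ is known, so use a z-interval (standard normal critical value).

For 90% confidence, z* = 1.645 (from standard normal table)

Standard error: SE = σ/√n = 12/√64 = 1.500000

Margin of error: E = z* × SE = 1.645 × 1.500000 = 2.4675

Z-interval: x̄ ± E = 60 ± 2.4675 = (57.5325, 62.4675)

Rounded to 2 decimal places:

(57.53, 62.47)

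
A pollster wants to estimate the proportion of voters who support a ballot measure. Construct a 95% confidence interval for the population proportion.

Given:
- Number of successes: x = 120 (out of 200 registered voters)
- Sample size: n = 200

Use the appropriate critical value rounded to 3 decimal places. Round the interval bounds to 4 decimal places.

Sample proportion: p̂ = 120/200 = 0.600000

Check conditions for normal approximation:
  np̂ = 120 ≥ 10 ✓
  n(1-p̂) = 80 ≥ 10 ✓

The sample is large enough, so use a z-interval (normal approximation) for the proportion.

For 95% confidence, z* = 1.96 (from standard normal table)

Standard error: SE = √(p̂(1-p̂)/n) = √(0.600000×0.400000/200) = 0.03464102

Margin of error: E = z* × SE = 1.96 × 0.03464102 = 0.067896

Z-interval: p̂ ± E = 0.600000 ± 0.067896 = (0.532104, 0.667896)

Rounded to 4 decimal places:

(0.5321, 0.6679)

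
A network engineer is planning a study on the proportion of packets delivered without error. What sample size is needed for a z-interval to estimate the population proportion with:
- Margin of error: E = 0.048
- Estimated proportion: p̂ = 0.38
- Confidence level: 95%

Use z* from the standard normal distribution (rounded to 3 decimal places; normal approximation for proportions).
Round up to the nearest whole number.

Using z* for proportion z-interval (normal approximation).

For 95% confidence, z* = 1.96 (from standard normal table)

Sample size formula for proportion z-interval: n = z*²p̂(1-p̂)/E²

n = 1.96² × 0.38 × 0.62 / 0.048²
  = 3.8416 × 0.2356 / 0.002304
  = 392.8303

Round up to the nearest whole number: n = 393

393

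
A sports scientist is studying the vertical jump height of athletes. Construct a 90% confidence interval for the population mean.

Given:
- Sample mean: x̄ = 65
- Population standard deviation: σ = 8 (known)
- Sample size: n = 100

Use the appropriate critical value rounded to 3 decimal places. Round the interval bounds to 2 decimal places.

The population standard deviation σ is known, so use a z-interval (standard normal critical value).

For 90% confidence, z* = 1.645 (from standard normal table)

Standard error: SE = σ/√n = 8/√100 = 0.800000

Margin of error: E = z* × SE = 1.645 × 0.800000 = 1.3160

Z-interval: x̄ ± E = 65 ± 1.3160 = (63.6840, 66.3160)

Rounded to 2 decimal places:

(63.68, 66.32)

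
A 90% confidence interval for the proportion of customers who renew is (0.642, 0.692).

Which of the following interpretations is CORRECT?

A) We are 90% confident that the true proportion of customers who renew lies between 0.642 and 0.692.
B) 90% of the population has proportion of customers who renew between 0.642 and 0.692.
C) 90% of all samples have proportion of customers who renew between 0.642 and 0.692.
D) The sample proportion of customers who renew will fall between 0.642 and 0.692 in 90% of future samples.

A confidence interval represents our confidence in the procedure, not a probability statement about the parameter.

Key concept: If we repeated this sampling process many times and computed a 90% CI each time, about 90% of those intervals would contain the true population parameter.

For this specific interval (0.642, 0.692):
- Midpoint (point estimate): 0.667
- Margin of error: 0.025

The correct interpretation is the one stating confidence that the true parameter lies in the interval — option A.

A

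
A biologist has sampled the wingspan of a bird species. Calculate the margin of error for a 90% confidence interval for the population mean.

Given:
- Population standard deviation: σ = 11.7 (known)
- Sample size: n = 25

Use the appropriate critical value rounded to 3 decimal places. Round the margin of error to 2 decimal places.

The population standard deviation σ is known, so use the z-interval margin of error formula.

For 90% confidence, z* = 1.645 (from standard normal table)

Margin of error formula for z-interval: E = z* × σ/√n

E = 1.645 × 11.7/√25
  = 1.645 × 2.340000
  = 3.8493

Rounded to 2 decimal places:

3.85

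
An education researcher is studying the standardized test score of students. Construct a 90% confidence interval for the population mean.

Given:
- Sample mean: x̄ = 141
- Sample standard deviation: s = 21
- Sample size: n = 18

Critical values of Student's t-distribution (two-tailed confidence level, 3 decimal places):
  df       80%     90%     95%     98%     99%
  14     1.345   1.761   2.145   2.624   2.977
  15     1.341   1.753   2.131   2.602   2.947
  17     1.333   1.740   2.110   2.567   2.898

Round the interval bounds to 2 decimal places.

The population standard deviation σ is unknown (only the sample standard deviation s is given), so use a t-interval with df = n - 1 = 18 - 1 = 17.

For 90% confidence with df = 17, t* = 1.740 (from t-table)

Standard error: SE = s/√n = 21/√18 = 4.949747

Margin of error: E = t* × SE = 1.740 × 4.949747 = 8.6126

T-interval: x̄ ± E = 141 ± 8.6126 = (132.3874, 149.6126)

Rounded to 2 decimal places:

(132.39, 149.61)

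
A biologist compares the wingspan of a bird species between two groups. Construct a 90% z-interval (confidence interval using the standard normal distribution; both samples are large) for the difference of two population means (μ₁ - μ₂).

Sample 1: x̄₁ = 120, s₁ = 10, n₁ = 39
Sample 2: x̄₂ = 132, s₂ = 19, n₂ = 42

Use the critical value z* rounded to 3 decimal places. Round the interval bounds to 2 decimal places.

Both samples are large (n₁ = 39 ≥ 30, n₂ = 42 ≥ 30), so a z-interval for the difference of means applies.

Point estimate: x̄₁ - x̄₂ = 120 - 132 = -12

Standard error: SE = √(s₁²/n₁ + s₂²/n₂)
= √(10²/39 + 19²/42)
= √(2.564103 + 8.595238)
= 3.340560

For 90% confidence, z* = 1.645 (from standard normal table)
Margin of error: E = z* × SE = 1.645 × 3.340560 = 5.4952

Z-interval: (x̄₁ - x̄₂) ± E = -12 ± 5.4952 = (-17.4952, -6.5048)

Rounded to 2 decimal places:

(-17.50, -6.50)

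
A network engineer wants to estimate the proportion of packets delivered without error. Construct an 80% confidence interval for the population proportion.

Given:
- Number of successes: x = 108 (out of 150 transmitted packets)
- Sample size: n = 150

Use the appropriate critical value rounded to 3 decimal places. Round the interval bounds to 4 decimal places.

Sample proportion: p̂ = 108/150 = 0.720000

Check conditions for normal approximation:
  np̂ = 108 ≥ 10 ✓
  n(1-p̂) = 42 ≥ 10 ✓

The sample is large enough, so use a z-interval (normal approximation) for the proportion.

For 80% confidence, z* = 1.282 (from standard normal table)

Standard error: SE = √(p̂(1-p̂)/n) = √(0.720000×0.280000/150) = 0.03666061

Margin of error: E = z* × SE = 1.282 × 0.03666061 = 0.046999

Z-interval: p̂ ± E = 0.720000 ± 0.046999 = (0.673001, 0.766999)

Rounded to 4 decimal places:

(0.6730, 0.7670)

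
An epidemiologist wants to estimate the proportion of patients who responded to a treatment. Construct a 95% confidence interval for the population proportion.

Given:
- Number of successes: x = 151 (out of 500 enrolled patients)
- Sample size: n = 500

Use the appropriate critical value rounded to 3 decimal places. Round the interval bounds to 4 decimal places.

Sample proportion: p̂ = 151/500 = 0.302000

Check conditions for normal approximation:
  np̂ = 151 ≥ 10 ✓
  n(1-p̂) = 349 ≥ 10 ✓

The sample is large enough, so use a z-interval (normal approximation) for the proportion.

For 95% confidence, z* = 1.96 (from standard normal table)

Standard error: SE = √(p̂(1-p̂)/n) = √(0.302000×0.698000/500) = 0.02053271

Margin of error: E = z* × SE = 1.96 × 0.02053271 = 0.040244

Z-interval: p̂ ± E = 0.302000 ± 0.040244 = (0.261756, 0.342244)

Rounded to 4 decimal places:

(0.2618, 0.3422)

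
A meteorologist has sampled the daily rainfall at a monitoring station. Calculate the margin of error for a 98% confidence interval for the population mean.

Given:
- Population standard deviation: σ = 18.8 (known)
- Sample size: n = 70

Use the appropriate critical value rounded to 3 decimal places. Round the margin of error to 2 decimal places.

The population standard deviation σ is known, so use the z-interval margin of error formula.

For 98% confidence, z* = 2.326 (from standard normal table)

Margin of error formula for z-interval: E = z* × σ/√n

E = 2.326 × 18.8/√70
  = 2.326 × 2.247030
  = 5.2266

Rounded to 2 decimal places:

5.23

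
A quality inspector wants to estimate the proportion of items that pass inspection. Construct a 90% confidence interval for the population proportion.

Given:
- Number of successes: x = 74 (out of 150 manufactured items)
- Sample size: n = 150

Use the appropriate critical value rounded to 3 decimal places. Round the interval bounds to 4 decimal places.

Sample proportion: p̂ = 74/150 = 0.493333

Check conditions for normal approximation:
  np̂ = 74 ≥ 10 ✓
  n(1-p̂) = 76 ≥ 10 ✓

The sample is large enough, so use a z-interval (normal approximation) for the proportion.

For 90% confidence, z* = 1.645 (from standard normal table)

Standard error: SE = √(p̂(1-p̂)/n) = √(0.493333×0.506667/150) = 0.04082120

Margin of error: E = z* × SE = 1.645 × 0.04082120 = 0.067151

Z-interval: p̂ ± E = 0.493333 ± 0.067151 = (0.426182, 0.560484)

Rounded to 4 decimal places:

(0.4262, 0.5605)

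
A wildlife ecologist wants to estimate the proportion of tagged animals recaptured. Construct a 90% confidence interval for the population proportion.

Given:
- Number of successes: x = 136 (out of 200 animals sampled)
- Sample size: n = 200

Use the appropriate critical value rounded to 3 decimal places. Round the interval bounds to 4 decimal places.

Sample proportion: p̂ = 136/200 = 0.680000

Check conditions for normal approximation:
  np̂ = 136 ≥ 10 ✓
  n(1-p̂) = 64 ≥ 10 ✓

The sample is large enough, so use a z-interval (normal approximation) for the proportion.

For 90% confidence, z* = 1.645 (from standard normal table)

Standard error: SE = √(p̂(1-p̂)/n) = √(0.680000×0.320000/200) = 0.03298485

Margin of error: E = z* × SE = 1.645 × 0.03298485 = 0.054260

Z-interval: p̂ ± E = 0.680000 ± 0.054260 = (0.625740, 0.734260)

Rounded to 4 decimal places:

(0.6257, 0.7343)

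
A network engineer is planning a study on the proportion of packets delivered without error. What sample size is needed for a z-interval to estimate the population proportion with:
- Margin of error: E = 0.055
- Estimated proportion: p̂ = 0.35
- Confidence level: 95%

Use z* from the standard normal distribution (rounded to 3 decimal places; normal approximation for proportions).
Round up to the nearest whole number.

Using z* for proportion z-interval (normal approximation).

For 95% confidence, z* = 1.96 (from standard normal table)

Sample size formula for proportion z-interval: n = z*²p̂(1-p̂)/E²

n = 1.96² × 0.35 × 0.65 / 0.055²
  = 3.8416 × 0.2275 / 0.003025
  = 288.9137

Round up to the nearest whole number: n = 289

289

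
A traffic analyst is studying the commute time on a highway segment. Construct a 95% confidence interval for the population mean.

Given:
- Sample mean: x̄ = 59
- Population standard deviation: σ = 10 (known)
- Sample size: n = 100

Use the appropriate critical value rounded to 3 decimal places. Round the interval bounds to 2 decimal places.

The population standard deviation σ is known, so use a z-interval (standard normal critical value).

For 95% confidence, z* = 1.96 (from standard normal table)

Standard error: SE = σ/√n = 10/√100 = 1.000000

Margin of error: E = z* × SE = 1.96 × 1.000000 = 1.9600

Z-interval: x̄ ± E = 59 ± 1.9600 = (57.0400, 60.9600)

Rounded to 2 decimal places:

(57.04, 60.96)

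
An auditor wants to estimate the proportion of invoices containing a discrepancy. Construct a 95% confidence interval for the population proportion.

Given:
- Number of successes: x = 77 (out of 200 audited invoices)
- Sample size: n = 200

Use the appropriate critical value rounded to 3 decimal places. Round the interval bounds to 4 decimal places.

Sample proportion: p̂ = 77/200 = 0.385000

Check conditions for normal approximation:
  np̂ = 77 ≥ 10 ✓
  n(1-p̂) = 123 ≥ 10 ✓

The sample is large enough, so use a z-interval (normal approximation) for the proportion.

For 95% confidence, z* = 1.96 (from standard normal table)

Standard error: SE = √(p̂(1-p̂)/n) = √(0.385000×0.615000/200) = 0.03440748

Margin of error: E = z* × SE = 1.96 × 0.03440748 = 0.067439

Z-interval: p̂ ± E = 0.385000 ± 0.067439 = (0.317561, 0.452439)

Rounded to 4 decimal places:

(0.3176, 0.4524)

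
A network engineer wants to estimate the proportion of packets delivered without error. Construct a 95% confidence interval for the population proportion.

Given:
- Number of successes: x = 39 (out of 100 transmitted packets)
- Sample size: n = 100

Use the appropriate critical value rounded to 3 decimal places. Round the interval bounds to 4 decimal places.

Sample proportion: p̂ = 39/100 = 0.390000

Check conditions for normal approximation:
  np̂ = 39 ≥ 10 ✓
  n(1-p̂) = 61 ≥ 10 ✓

The sample is large enough, so use a z-interval (normal approximation) for the proportion.

For 95% confidence, z* = 1.96 (from standard normal table)

Standard error: SE = √(p̂(1-p̂)/n) = √(0.390000×0.610000/100) = 0.04877499

Margin of error: E = z* × SE = 1.96 × 0.04877499 = 0.095599

Z-interval: p̂ ± E = 0.390000 ± 0.095599 = (0.294401, 0.485599)

Rounded to 4 decimal places:

(0.2944, 0.4856)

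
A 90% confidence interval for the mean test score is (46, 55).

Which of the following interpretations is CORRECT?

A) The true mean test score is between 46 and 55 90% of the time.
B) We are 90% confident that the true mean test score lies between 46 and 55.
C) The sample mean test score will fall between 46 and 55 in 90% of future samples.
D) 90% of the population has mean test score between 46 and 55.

A confidence interval represents our confidence in the procedure, not a probability statement about the parameter.

Key concept: If we repeated this sampling process many times and computed a 90% CI each time, about 90% of those intervals would contain the true population parameter.

For this specific interval (46, 55):
- Midpoint (point estimate): 50.5
- Margin of error: 4.5

The correct interpretation is the one stating confidence that the true parameter lies in the interval — option B.

B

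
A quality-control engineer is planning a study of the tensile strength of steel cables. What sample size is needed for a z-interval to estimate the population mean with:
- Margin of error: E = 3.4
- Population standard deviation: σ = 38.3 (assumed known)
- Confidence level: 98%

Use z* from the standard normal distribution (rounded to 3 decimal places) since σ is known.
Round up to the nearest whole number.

Using z* since population σ is known (z-interval formula).

For 98% confidence, z* = 2.326 (from standard normal table)

Sample size formula for z-interval: n = (z*σ/E)²

n = (2.326 × 38.3 / 3.4)²
  = (26.201706)²
  = 686.5294

Round up to the nearest whole number: n = 687

687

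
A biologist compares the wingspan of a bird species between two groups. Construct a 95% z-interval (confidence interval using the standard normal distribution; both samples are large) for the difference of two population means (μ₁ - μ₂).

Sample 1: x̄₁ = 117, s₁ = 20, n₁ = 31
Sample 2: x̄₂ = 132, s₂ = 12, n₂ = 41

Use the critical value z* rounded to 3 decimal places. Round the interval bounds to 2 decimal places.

Both samples are large (n₁ = 31 ≥ 30, n₂ = 41 ≥ 30), so a z-interval for the difference of means applies.

Point estimate: x̄₁ - x̄₂ = 117 - 132 = -15

Standard error: SE = √(s₁²/n₁ + s₂²/n₂)
= √(20²/31 + 12²/41)
= √(12.903226 + 3.512195)
= 4.051595

For 95% confidence, z* = 1.96 (from standard normal table)
Margin of error: E = z* × SE = 1.96 × 4.051595 = 7.9411

Z-interval: (x̄₁ - x̄₂) ± E = -15 ± 7.9411 = (-22.9411, -7.0589)

Rounded to 2 decimal places:

(-22.94, -7.06)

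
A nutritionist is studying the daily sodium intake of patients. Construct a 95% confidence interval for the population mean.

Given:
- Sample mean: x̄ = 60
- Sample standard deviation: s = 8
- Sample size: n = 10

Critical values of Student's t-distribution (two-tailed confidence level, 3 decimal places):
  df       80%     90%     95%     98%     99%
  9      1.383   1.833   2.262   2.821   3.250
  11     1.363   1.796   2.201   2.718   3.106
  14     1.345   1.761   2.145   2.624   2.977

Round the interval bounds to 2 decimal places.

The population standard deviation σ is unknown (only the sample standard deviation s is given), so use a t-interval with df = n - 1 = 10 - 1 = 9.

For 95% confidence with df = 9, t* = 2.262 (from t-table)

Standard error: SE = s/√n = 8/√10 = 2.529822

Margin of error: E = t* × SE = 2.262 × 2.529822 = 5.7225

T-interval: x̄ ± E = 60 ± 5.7225 = (54.2775, 65.7225)

Rounded to 2 decimal places:

(54.28, 65.72)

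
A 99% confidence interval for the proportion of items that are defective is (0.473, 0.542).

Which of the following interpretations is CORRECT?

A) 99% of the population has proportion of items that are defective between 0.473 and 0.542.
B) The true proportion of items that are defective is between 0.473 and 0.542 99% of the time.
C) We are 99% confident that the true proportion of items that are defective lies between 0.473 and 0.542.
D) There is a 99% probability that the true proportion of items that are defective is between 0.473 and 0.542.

A confidence interval represents our confidence in the procedure, not a probability statement about the parameter.

Key concept: If we repeated this sampling process many times and computed a 99% CI each time, about 99% of those intervals would contain the true population parameter.

For this specific interval (0.473, 0.542):
- Midpoint (point estimate): 0.5075
- Margin of error: 0.0345

The correct interpretation is the one stating confidence that the true parameter lies in the interval — option C.

C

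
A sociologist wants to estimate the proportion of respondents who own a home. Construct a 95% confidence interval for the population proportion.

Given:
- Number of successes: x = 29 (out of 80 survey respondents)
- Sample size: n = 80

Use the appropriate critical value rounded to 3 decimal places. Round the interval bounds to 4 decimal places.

Sample proportion: p̂ = 29/80 = 0.362500

Check conditions for normal approximation:
  np̂ = 29 ≥ 10 ✓
  n(1-p̂) = 51 ≥ 10 ✓

The sample is large enough, so use a z-interval (normal approximation) for the proportion.

For 95% confidence, z* = 1.96 (from standard normal table)

Standard error: SE = √(p̂(1-p̂)/n) = √(0.362500×0.637500/80) = 0.05374637

Margin of error: E = z* × SE = 1.96 × 0.05374637 = 0.105343

Z-interval: p̂ ± E = 0.362500 ± 0.105343 = (0.257157, 0.467843)

Rounded to 4 decimal places:

(0.2572, 0.4678)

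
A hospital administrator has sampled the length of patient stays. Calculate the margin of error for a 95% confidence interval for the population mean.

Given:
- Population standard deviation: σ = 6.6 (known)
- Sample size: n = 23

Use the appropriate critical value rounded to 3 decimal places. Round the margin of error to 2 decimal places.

The population standard deviation σ is known, so use the z-interval margin of error formula.

For 95% confidence, z* = 1.96 (from standard normal table)

Margin of error formula for z-interval: E = z* × σ/√n

E = 1.96 × 6.6/√23
  = 1.96 × 1.376195
  = 2.6973

Rounded to 2 decimal places:

2.70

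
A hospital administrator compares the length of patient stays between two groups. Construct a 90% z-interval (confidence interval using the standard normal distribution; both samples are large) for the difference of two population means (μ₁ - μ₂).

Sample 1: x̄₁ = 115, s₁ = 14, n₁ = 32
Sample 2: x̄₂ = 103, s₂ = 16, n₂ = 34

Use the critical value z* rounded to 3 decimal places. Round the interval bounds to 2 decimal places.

Both samples are large (n₁ = 32 ≥ 30, n₂ = 34 ≥ 30), so a z-interval for the difference of means applies.

Point estimate: x̄₁ - x̄₂ = 115 - 103 = 12

Standard error: SE = √(s₁²/n₁ + s₂²/n₂)
= √(14²/32 + 16²/34)
= √(6.125000 + 7.529412)
= 3.695188

For 90% confidence, z* = 1.645 (from standard normal table)
Margin of error: E = z* × SE = 1.645 × 3.695188 = 6.0786

Z-interval: (x̄₁ - x̄₂) ± E = 12 ± 6.0786 = (5.9214, 18.0786)

Rounded to 2 decimal places:

(5.92, 18.08)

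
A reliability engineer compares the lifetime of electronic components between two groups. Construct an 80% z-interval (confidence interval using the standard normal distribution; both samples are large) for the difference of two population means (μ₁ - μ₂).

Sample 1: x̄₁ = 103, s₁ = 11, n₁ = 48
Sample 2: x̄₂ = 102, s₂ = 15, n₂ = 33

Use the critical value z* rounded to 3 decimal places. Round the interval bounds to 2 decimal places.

Both samples are large (n₁ = 48 ≥ 30, n₂ = 33 ≥ 30), so a z-interval for the difference of means applies.

Point estimate: x̄₁ - x̄₂ = 103 - 102 = 1

Standard error: SE = √(s₁²/n₁ + s₂²/n₂)
= √(11²/48 + 15²/33)
= √(2.520833 + 6.818182)
= 3.055980

For 80% confidence, z* = 1.282 (from standard normal table)
Margin of error: E = z* × SE = 1.282 × 3.055980 = 3.9178

Z-interval: (x̄₁ - x̄₂) ± E = 1 ± 3.9178 = (-2.9178, 4.9178)

Rounded to 2 decimal places:

(-2.92, 4.92)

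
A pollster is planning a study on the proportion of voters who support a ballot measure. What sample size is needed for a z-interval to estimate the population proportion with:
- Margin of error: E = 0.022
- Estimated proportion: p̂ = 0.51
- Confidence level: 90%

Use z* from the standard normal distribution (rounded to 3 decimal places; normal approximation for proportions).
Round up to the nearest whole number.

Using z* for proportion z-interval (normal approximation).

For 90% confidence, z* = 1.645 (from standard normal table)

Sample size formula for proportion z-interval: n = z*²p̂(1-p̂)/E²

n = 1.645² × 0.51 × 0.49 / 0.022²
  = 2.706025 × 0.2499 / 0.000484
  = 1397.1811

Round up to the nearest whole number: n = 1398

1398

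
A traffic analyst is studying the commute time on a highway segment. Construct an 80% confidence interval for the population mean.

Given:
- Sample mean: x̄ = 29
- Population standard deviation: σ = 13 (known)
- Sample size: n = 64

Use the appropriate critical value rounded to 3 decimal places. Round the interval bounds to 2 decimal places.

The population standard deviation σ is known, so use a z-interval (standard normal critical value).

For 80% confidence, z* = 1.282 (from standard normal table)

Standard error: SE = σ/√n = 13/√64 = 1.625000

Margin of error: E = z* × SE = 1.282 × 1.625000 = 2.0833

Z-interval: x̄ ± E = 29 ± 2.0833 = (26.9168, 31.0832)

Rounded to 2 decimal places:

(26.92, 31.08)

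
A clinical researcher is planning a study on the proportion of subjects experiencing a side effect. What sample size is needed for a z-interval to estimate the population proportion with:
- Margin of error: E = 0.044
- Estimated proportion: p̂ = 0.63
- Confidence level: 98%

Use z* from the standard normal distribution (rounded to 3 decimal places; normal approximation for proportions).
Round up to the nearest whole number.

Using z* for proportion z-interval (normal approximation).

For 98% confidence, z* = 2.326 (from standard normal table)

Sample size formula for proportion z-interval: n = z*²p̂(1-p̂)/E²

n = 2.326² × 0.63 × 0.37 / 0.044²
  = 5.410276 × 0.2331 / 0.001936
  = 651.4129

Round up to the nearest whole number: n = 652

652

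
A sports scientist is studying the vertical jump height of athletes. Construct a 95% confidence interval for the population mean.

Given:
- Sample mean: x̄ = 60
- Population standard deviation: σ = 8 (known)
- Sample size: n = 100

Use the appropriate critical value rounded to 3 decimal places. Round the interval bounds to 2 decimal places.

The population standard deviation σ is known, so use a z-interval (standard normal critical value).

For 95% confidence, z* = 1.96 (from standard normal table)

Standard error: SE = σ/√n = 8/√100 = 0.800000

Margin of error: E = z* × SE = 1.96 × 0.800000 = 1.5680

Z-interval: x̄ ± E = 60 ± 1.5680 = (58.4320, 61.5680)

Rounded to 2 decimal places:

(58.43, 61.57)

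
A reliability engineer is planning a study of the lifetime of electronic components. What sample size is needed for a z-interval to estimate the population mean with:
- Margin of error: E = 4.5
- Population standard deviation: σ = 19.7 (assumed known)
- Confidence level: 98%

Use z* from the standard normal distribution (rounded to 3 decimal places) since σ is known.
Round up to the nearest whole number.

Using z* since population σ is known (z-interval formula).

For 98% confidence, z* = 2.326 (from standard normal table)

Sample size formula for z-interval: n = (z*σ/E)²

n = (2.326 × 19.7 / 4.5)²
  = (10.182711)²
  = 103.6876

Round up to the nearest whole number: n = 104

104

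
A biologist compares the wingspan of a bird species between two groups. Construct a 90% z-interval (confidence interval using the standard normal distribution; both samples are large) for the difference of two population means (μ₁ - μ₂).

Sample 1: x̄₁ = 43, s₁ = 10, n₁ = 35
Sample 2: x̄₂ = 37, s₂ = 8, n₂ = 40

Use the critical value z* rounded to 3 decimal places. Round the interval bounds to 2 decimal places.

Both samples are large (n₁ = 35 ≥ 30, n₂ = 40 ≥ 30), so a z-interval for the difference of means applies.

Point estimate: x̄₁ - x̄₂ = 43 - 37 = 6

Standard error: SE = √(s₁²/n₁ + s₂²/n₂)
= √(10²/35 + 8²/40)
= √(2.857143 + 1.600000)
= 2.111195

For 90% confidence, z* = 1.645 (from standard normal table)
Margin of error: E = z* × SE = 1.645 × 2.111195 = 3.4729

Z-interval: (x̄₁ - x̄₂) ± E = 6 ± 3.4729 = (2.5271, 9.4729)

Rounded to 2 decimal places:

(2.53, 9.47)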